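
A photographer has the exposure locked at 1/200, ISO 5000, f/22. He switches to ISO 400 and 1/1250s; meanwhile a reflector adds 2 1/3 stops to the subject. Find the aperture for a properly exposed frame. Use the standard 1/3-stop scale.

Scene light: 2 1/3 stops brighter.
ISO: 5000 → 4000 → 3200 → 2500 → 2000 → 1600 → 1250 → 1000 → 800 → 640 → 500 → 400 — 3 2/3 stops dropped (darker).
Shutter speed: 1/200 → 1/250 → 1/320 → 1/400 → 1/500 → 1/640 → 1/800 → 1/1000 → 1/1250 — 2 2/3 stops faster (darker).
Net so far: 4 stops darker. Aperture: f/22 → f/20 → f/18 → f/16 → f/14 → f/13 → f/11 → f/10 → f/9 → f/8 → f/7.1 → f/6.3 → f/5.6.

f/5.6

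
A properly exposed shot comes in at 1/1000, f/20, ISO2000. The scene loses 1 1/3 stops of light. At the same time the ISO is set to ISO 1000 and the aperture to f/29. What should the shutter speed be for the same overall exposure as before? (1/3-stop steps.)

1/100s

Scene light: 1 1/3 stops darker.
ISO: 2000 → 1600 → 1250 → 1000 — 1 stop lower (darker).
Aperture: f/20 → f/22 → f/25 → f/29 — 1 stop smaller aperture (darker).
Net so far: 3 1/3 stops darker. Shutter speed: 1/1000 → 1/800 → 1/640 → 1/500 → 1/400 → 1/320 → 1/250 → 1/200 → 1/160 → 1/125 → 1/100.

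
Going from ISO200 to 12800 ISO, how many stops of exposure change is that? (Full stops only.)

200 → 400 → 800 → 1600 → 3200 → 6400 → 12800 — count the steps: 6 stops.

6 stops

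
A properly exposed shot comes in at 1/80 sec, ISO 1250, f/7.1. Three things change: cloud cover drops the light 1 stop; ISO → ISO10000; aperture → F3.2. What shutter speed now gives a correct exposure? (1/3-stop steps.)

Scene light: 1 stop darker.
ISO: 1250 → 1600 → 2000 → 2500 → 3200 → 4000 → 5000 → 6400 → 8000 → 10000 — 3 stops raised (brighter).
Aperture: f/7.1 → f/6.3 → f/5.6 → f/5 → f/4.5 → f/4 → f/3.5 → f/3.2 — 2 1/3 stops wider (brighter).
Net so far: 4 1/3 stops brighter. Shutter speed: 1/80 → 1/100 → 1/125 → 1/160 → 1/200 → 1/250 → 1/320 → 1/400 → 1/500 → 1/640 → 1/800 → 1/1000 → 1/1250 → 1/1600.

1/1600s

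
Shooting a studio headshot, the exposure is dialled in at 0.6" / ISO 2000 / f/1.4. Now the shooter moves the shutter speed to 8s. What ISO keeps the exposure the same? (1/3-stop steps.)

ISO 160

Shutter speed: 0.6 → 0.8 → 1 → 1.3 → 1.6 → 2 → 2.5 → 3.2 → 4 → 5 → 6 → 8 — 3 2/3 stops slower (brighter).
Need 3 2/3 stops darker from the ISO: 2000 → 1600 → 1250 → 1000 → 800 → 640 → 500 → 400 → 320 → 250 → 200 → 160.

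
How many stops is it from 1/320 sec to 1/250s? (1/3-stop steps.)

1/3 stop

1/320 → 1/250 — count the steps: 1 third-stops = 1/3 stop.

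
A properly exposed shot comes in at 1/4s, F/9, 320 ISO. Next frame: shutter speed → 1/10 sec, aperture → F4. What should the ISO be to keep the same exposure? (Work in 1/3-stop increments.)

Shutter speed: 1/4 → 1/5 → 1/6 → 1/8 → 1/10 — 1 1/3 stops faster (darker).
Aperture: f/9 → f/8 → f/7.1 → f/6.3 → f/5.6 → f/5 → f/4.5 → f/4 — 2 1/3 stops larger aperture (brighter).
Net change so far: 1 stop brighter. Offset with the ISO: 320 → 250 → 200 → 160.

ISO 160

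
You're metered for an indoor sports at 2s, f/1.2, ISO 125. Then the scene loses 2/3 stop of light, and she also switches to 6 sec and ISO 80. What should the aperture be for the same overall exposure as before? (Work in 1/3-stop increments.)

Scene light: 2/3 stop darker.
Shutter speed: 2 → 2.5 → 3.2 → 4 → 5 → 6 — 1 2/3 stops longer (brighter).
ISO: 125 → 100 → 80 — 2/3 stop lower (darker).
Net so far: 1/3 stop brighter. Aperture: f/1.2 → f/1.4.

f/1.4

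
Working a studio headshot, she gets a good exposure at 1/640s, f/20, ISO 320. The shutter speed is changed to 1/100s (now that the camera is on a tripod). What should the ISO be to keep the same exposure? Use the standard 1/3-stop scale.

Shutter speed: 1/640 → 1/500 → 1/400 → 1/320 → 1/250 → 1/200 → 1/160 → 1/125 → 1/100 — 2 2/3 stops longer (brighter).
Need 2 2/3 stops darker from the ISO: 320 → 250 → 200 → 160 → 125 → 100 → 80 → 64 → 50.

ISO 50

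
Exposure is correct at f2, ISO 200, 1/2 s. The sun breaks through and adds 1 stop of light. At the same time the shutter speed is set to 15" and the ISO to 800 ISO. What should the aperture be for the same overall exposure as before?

f/32

Scene light: 1 stop brighter.
Shutter speed: 1/2 → 1 → 2 → 4 → 8 → 15 — 5 stops slower (brighter).
ISO: 200 → 400 → 800 — 2 stops higher (brighter).
Net so far: 8 stops brighter. Aperture: f/2 → f/2.8 → f/4 → f/5.6 → f/8 → f/11 → f/16 → f/22 → f/32.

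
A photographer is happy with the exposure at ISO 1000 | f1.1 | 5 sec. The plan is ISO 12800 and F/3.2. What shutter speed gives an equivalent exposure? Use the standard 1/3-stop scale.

ISO: 1000 → 1250 → 1600 → 2000 → 2500 → 3200 → 4000 → 5000 → 6400 → 8000 → 10000 → 12800 — 3 2/3 stops raised (brighter).
Aperture: f/1.1 → f/1.2 → f/1.4 → f/1.6 → f/1.8 → f/2 → f/2.2 → f/2.5 → f/2.8 → f/3.2 — 3 stops narrower (darker).
Net change so far: 2/3 stop brighter. Offset with the shutter speed: 5 → 4 → 3.2.

3.2 s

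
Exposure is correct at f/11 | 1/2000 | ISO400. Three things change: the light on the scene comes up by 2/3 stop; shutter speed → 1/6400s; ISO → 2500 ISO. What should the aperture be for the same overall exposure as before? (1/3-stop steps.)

f/20

Scene light: 2/3 stop brighter.
Shutter speed: 1/2000 → 1/2500 → 1/3200 → 1/4000 → 1/5000 → 1/6400 — 1 2/3 stops faster (darker).
ISO: 400 → 500 → 640 → 800 → 1000 → 1250 → 1600 → 2000 → 2500 — 2 2/3 stops higher (brighter).
Net so far: 1 2/3 stops brighter. Aperture: f/11 → f/13 → f/14 → f/16 → f/18 → f/20.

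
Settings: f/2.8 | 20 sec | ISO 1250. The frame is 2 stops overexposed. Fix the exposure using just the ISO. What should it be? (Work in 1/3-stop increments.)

ISO 320

Overexposed by 2 stops → need 2 stops darker.
ISO: 1250 → 1000 → 800 → 640 → 500 → 400 → 320.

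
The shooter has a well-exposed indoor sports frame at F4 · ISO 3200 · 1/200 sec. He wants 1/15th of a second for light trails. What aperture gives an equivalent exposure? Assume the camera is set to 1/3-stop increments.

Shutter speed: 1/200 → 1/160 → 1/125 → 1/100 → 1/80 → 1/60 → 1/50 → 1/40 → 1/30 → 1/25 → 1/20 → 1/15 — 3 2/3 stops longer (brighter).
Need 3 2/3 stops darker from the aperture: f/4 → f/4.5 → f/5 → f/5.6 → f/6.3 → f/7.1 → f/8 → f/9 → f/10 → f/11 → f/13 → f/14.

f/14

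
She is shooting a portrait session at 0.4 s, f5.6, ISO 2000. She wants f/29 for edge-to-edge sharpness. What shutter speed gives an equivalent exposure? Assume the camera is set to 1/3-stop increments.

Aperture: f/5.6 → f/6.3 → f/7.1 → f/8 → f/9 → f/10 → f/11 → f/13 → f/14 → f/16 → f/18 → f/20 → f/22 → f/25 → f/29 — 4 2/3 stops narrower (darker).
Need 4 2/3 stops brighter from the shutter speed: 0.4 → 0.5 → 0.6 → 0.8 → 1 → 1.3 → 1.6 → 2 → 2.5 → 3.2 → 4 → 5 → 6 → 8 → 10.

10 s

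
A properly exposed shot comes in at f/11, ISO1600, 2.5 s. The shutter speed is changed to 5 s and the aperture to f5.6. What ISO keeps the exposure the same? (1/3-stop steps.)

ISO 200

Shutter speed: 2.5 → 3.2 → 4 → 5 — 1 stop longer (brighter).
Aperture: f/11 → f/10 → f/9 → f/8 → f/7.1 → f/6.3 → f/5.6 — 2 stops larger aperture (brighter).
Net change so far: 3 stops brighter. Offset with the ISO: 1600 → 1250 → 1000 → 800 → 640 → 500 → 400 → 320 → 250 → 200.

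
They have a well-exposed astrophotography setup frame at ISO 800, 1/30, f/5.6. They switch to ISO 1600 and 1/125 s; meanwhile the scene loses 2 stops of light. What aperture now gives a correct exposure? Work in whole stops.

f/2

Scene light: 2 stops darker.
ISO: 800 → 1600 — 1 stop raised (brighter).
Shutter speed: 1/30 → 1/60 → 1/125 — 2 stops shorter (darker).
Net so far: 3 stops darker. Aperture: f/5.6 → f/4 → f/2.8 → f/2.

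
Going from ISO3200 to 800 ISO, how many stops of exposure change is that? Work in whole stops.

3200 → 1600 → 800 — count the steps: 2 stops.

2 stops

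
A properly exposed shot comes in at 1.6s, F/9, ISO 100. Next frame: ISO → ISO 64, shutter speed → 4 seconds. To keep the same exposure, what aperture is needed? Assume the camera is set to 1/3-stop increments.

ISO: 100 → 80 → 64 — 2/3 stop lower (darker).
Shutter speed: 1.6 → 2 → 2.5 → 3.2 → 4 — 1 1/3 stops slower (brighter).
Net change so far: 2/3 stop brighter. Offset with the aperture: f/9 → f/10 → f/11.

f/11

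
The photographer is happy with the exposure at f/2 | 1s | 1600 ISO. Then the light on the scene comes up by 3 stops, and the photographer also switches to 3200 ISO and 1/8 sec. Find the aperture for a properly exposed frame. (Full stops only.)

f/2.8

Scene light: 3 stops brighter.
ISO: 1600 → 3200 — 1 stop higher (brighter).
Shutter speed: 1 → 1/2 → 1/4 → 1/8 — 3 stops faster (darker).
Net so far: 1 stop brighter. Aperture: f/2 → f/2.8.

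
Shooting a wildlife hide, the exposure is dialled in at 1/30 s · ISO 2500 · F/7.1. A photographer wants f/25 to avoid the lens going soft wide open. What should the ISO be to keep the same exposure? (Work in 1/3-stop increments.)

Aperture: f/7.1 → f/8 → f/9 → f/10 → f/11 → f/13 → f/14 → f/16 → f/18 → f/20 → f/22 → f/25 — 3 2/3 stops narrower (darker).
Need 3 2/3 stops brighter from the ISO: 2500 → 3200 → 4000 → 5000 → 6400 → 8000 → 10000 → 12800 → 16000 → 20000 → 25600 → 32000.

ISO 32000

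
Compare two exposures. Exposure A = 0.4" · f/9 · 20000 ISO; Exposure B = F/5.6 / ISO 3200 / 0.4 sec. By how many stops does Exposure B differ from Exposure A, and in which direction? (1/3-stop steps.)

1 1/3 stops darker

Aperture: f/9 → f/8 → f/7.1 → f/6.3 → f/5.6 — 1 1/3 stops larger aperture (brighter).
Shutter speed: unchanged.
ISO: 20000 → 16000 → 12800 → 10000 → 8000 → 6400 → 5000 → 4000 → 3200 — 2 2/3 stops lower (darker).
Net: +1 1/3 −2 2/3 = −1 1/3 stops.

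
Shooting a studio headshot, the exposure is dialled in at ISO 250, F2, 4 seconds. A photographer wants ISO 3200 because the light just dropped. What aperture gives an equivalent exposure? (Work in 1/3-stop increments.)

f/7.1

ISO: 250 → 320 → 400 → 500 → 640 → 800 → 1000 → 1250 → 1600 → 2000 → 2500 → 3200 — 3 2/3 stops raised (brighter).
Need 3 2/3 stops darker from the aperture: f/2 → f/2.2 → f/2.5 → f/2.8 → f/3.2 → f/3.5 → f/4 → f/4.5 → f/5 → f/5.6 → f/6.3 → f/7.1.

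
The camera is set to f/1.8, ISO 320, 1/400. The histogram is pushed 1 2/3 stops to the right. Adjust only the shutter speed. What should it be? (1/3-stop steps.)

1/1250s

Overexposed by 1 2/3 stops → need 1 2/3 stops darker.
Shutter speed: 1/400 → 1/500 → 1/640 → 1/800 → 1/1000 → 1/1250.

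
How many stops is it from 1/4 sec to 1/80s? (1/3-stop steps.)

4 1/3 stops

1/4 → 1/5 → 1/6 → 1/8 → 1/10 → 1/13 → 1/15 → 1/20 → 1/25 → 1/30 → 1/40 → 1/50 → 1/60 → 1/80 — count the steps: 13 third-stops = 4 1/3 stops.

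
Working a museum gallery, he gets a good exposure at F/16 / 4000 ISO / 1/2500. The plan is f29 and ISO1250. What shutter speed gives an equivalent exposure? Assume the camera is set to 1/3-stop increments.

Aperture: f/16 → f/18 → f/20 → f/22 → f/25 → f/29 — 1 2/3 stops narrower (darker).
ISO: 4000 → 3200 → 2500 → 2000 → 1600 → 1250 — 1 2/3 stops dropped (darker).
Net change so far: 3 1/3 stops darker. Offset with the shutter speed: 1/2500 → 1/2000 → 1/1600 → 1/1250 → 1/1000 → 1/800 → 1/640 → 1/500 → 1/400 → 1/320 → 1/250.

1/250s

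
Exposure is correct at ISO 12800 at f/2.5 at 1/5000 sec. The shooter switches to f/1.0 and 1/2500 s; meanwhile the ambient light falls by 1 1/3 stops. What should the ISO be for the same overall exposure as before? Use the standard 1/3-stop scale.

ISO 2500

Scene light: 1 1/3 stops darker.
Aperture: f/2.5 → f/2.2 → f/2 → f/1.8 → f/1.6 → f/1.4 → f/1.2 → f/1.1 → f/1.0 — 2 2/3 stops larger aperture (brighter).
Shutter speed: 1/5000 → 1/4000 → 1/3200 → 1/2500 — 1 stop longer (brighter).
Net so far: 2 1/3 stops brighter. ISO: 12800 → 10000 → 8000 → 6400 → 5000 → 4000 → 3200 → 2500.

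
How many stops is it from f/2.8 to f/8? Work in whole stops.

f/2.8 → f/4 → f/5.6 → f/8 — count the steps: 3 stops.

3 stops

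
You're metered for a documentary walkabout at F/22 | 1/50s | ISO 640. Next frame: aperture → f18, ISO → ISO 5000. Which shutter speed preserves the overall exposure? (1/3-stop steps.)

1/640s

Aperture: f/22 → f/20 → f/18 — 2/3 stop opened up (brighter).
ISO: 640 → 800 → 1000 → 1250 → 1600 → 2000 → 2500 → 3200 → 4000 → 5000 — 3 stops higher (brighter).
Net change so far: 3 2/3 stops brighter. Offset with the shutter speed: 1/50 → 1/60 → 1/80 → 1/100 → 1/125 → 1/160 → 1/200 → 1/250 → 1/320 → 1/400 → 1/500 → 1/640.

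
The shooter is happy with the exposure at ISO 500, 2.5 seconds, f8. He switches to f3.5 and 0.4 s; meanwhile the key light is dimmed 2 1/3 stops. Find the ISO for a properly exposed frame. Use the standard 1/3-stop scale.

Scene light: 2 1/3 stops darker.
Aperture: f/8 → f/7.1 → f/6.3 → f/5.6 → f/5 → f/4.5 → f/4 → f/3.5 — 2 1/3 stops larger aperture (brighter).
Shutter speed: 2.5 → 2 → 1.6 → 1.3 → 1 → 0.8 → 0.6 → 0.5 → 0.4 — 2 2/3 stops faster (darker).
Net so far: 2 2/3 stops darker. ISO: 500 → 640 → 800 → 1000 → 1250 → 1600 → 2000 → 2500 → 3200.

ISO 3200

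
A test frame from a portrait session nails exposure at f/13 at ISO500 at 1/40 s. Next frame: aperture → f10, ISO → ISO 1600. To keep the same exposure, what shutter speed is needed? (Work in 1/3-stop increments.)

1/200s

Aperture: f/13 → f/11 → f/10 — 2/3 stop larger aperture (brighter).
ISO: 500 → 640 → 800 → 1000 → 1250 → 1600 — 1 2/3 stops raised (brighter).
Net change so far: 2 1/3 stops brighter. Offset with the shutter speed: 1/40 → 1/50 → 1/60 → 1/80 → 1/100 → 1/125 → 1/160 → 1/200.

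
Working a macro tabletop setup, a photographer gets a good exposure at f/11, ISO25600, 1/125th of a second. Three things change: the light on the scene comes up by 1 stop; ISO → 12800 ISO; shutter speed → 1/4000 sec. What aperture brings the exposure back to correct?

f/2

Scene light: 1 stop brighter.
ISO: 25600 → 12800 — 1 stop lower (darker).
Shutter speed: 1/125 → 1/250 → 1/500 → 1/1000 → 1/2000 → 1/4000 — 5 stops shorter (darker).
Net so far: 5 stops darker. Aperture: f/11 → f/8 → f/5.6 → f/4 → f/2.8 → f/2.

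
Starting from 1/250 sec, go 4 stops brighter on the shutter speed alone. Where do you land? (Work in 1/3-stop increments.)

Shutter speed: 1/250 → 1/200 → 1/160 → 1/125 → 1/100 → 1/80 → 1/60 → 1/50 → 1/40 → 1/30 → 1/25 → 1/20 → 1/15 — 4 stops longer (brighter).

1/15s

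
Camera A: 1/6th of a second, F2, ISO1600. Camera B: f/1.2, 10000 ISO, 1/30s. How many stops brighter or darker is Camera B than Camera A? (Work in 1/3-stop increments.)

Aperture: f/2 → f/1.8 → f/1.6 → f/1.4 → f/1.2 — 1 1/3 stops opened up (brighter).
Shutter speed: 1/6 → 1/8 → 1/10 → 1/13 → 1/15 → 1/20 → 1/25 → 1/30 — 2 1/3 stops faster (darker).
ISO: 1600 → 2000 → 2500 → 3200 → 4000 → 5000 → 6400 → 8000 → 10000 — 2 2/3 stops higher (brighter).
Net: +1 1/3 −2 1/3 +2 2/3 = +1 2/3 stops.

1 2/3 stops brighter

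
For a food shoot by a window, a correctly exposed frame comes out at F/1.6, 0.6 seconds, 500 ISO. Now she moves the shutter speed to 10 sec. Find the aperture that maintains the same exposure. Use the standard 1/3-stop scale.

f/6.3

Shutter speed: 0.6 → 0.8 → 1 → 1.3 → 1.6 → 2 → 2.5 → 3.2 → 4 → 5 → 6 → 8 → 10 — 4 stops slower (brighter).
Need 4 stops darker from the aperture: f/1.6 → f/1.8 → f/2 → f/2.2 → f/2.5 → f/2.8 → f/3.2 → f/3.5 → f/4 → f/4.5 → f/5 → f/5.6 → f/6.3.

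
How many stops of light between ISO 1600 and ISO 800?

1 stop

1600 → 800 — count the steps: 1 stop.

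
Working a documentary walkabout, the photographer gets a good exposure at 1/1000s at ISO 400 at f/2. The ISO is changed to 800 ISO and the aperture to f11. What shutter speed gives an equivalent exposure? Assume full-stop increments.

ISO: 400 → 800 — 1 stop raised (brighter).
Aperture: f/2 → f/2.8 → f/4 → f/5.6 → f/8 → f/11 — 5 stops stopped down (darker).
Net change so far: 4 stops darker. Offset with the shutter speed: 1/1000 → 1/500 → 1/250 → 1/125 → 1/60.

1/60s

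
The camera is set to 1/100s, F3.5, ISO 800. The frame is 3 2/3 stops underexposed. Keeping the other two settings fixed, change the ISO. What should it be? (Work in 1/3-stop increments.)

ISO 10000

Underexposed by 3 2/3 stops → need 3 2/3 stops brighter.
ISO: 800 → 1000 → 1250 → 1600 → 2000 → 2500 → 3200 → 4000 → 5000 → 6400 → 8000 → 10000.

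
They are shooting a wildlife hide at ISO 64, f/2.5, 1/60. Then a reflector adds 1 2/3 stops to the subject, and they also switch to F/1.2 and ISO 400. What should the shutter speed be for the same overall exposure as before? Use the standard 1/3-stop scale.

Scene light: 1 2/3 stops brighter.
Aperture: f/2.5 → f/2.2 → f/2 → f/1.8 → f/1.6 → f/1.4 → f/1.2 — 2 stops wider (brighter).
ISO: 64 → 80 → 100 → 125 → 160 → 200 → 250 → 320 → 400 — 2 2/3 stops raised (brighter).
Net so far: 6 1/3 stops brighter. Shutter speed: 1/60 → 1/80 → 1/100 → 1/125 → 1/160 → 1/200 → 1/250 → 1/320 → 1/400 → 1/500 → 1/640 → 1/800 → 1/1000 → 1/1250 → 1/1600 → 1/2000 → 1/2500 → 1/3200 → 1/4000 → 1/5000.

1/5000s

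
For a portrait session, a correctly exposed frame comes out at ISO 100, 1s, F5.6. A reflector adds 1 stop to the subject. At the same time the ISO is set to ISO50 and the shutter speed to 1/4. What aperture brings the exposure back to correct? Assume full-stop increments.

Scene light: 1 stop brighter.
ISO: 100 → 50 — 1 stop lower (darker).
Shutter speed: 1 → 1/2 → 1/4 — 2 stops faster (darker).
Net so far: 2 stops darker. Aperture: f/5.6 → f/4 → f/2.8.

f/2.8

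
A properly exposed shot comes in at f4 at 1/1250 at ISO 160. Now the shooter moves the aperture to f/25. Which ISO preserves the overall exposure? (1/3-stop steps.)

ISO 6400

Aperture: f/4 → f/4.5 → f/5 → f/5.6 → f/6.3 → f/7.1 → f/8 → f/9 → f/10 → f/11 → f/13 → f/14 → f/16 → f/18 → f/20 → f/22 → f/25 — 5 1/3 stops stopped down (darker).
Need 5 1/3 stops brighter from the ISO: 160 → 200 → 250 → 320 → 400 → 500 → 640 → 800 → 1000 → 1250 → 1600 → 2000 → 2500 → 3200 → 4000 → 5000 → 6400.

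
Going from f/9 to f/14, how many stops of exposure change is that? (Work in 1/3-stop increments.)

f/9 → f/10 → f/11 → f/13 → f/14 — count the steps: 4 third-stops = 1 1/3 stops.

1 1/3 stops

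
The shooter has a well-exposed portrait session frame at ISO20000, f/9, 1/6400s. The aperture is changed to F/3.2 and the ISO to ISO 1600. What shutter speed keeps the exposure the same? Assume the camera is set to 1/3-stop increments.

1/4000s

Aperture: f/9 → f/8 → f/7.1 → f/6.3 → f/5.6 → f/5 → f/4.5 → f/4 → f/3.5 → f/3.2 — 3 stops wider (brighter).
ISO: 20000 → 16000 → 12800 → 10000 → 8000 → 6400 → 5000 → 4000 → 3200 → 2500 → 2000 → 1600 — 3 2/3 stops lower (darker).
Net change so far: 2/3 stop darker. Offset with the shutter speed: 1/6400 → 1/5000 → 1/4000.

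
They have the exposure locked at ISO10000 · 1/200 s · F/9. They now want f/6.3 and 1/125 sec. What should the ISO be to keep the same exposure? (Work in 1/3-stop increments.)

ISO 3200

Aperture: f/9 → f/8 → f/7.1 → f/6.3 — 1 stop larger aperture (brighter).
Shutter speed: 1/200 → 1/160 → 1/125 — 2/3 stop longer (brighter).
Net change so far: 1 2/3 stops brighter. Offset with the ISO: 10000 → 8000 → 6400 → 5000 → 4000 → 3200.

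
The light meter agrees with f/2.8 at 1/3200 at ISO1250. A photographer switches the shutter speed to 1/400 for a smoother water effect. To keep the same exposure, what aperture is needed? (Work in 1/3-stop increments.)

Shutter speed: 1/3200 → 1/2500 → 1/2000 → 1/1600 → 1/1250 → 1/1000 → 1/800 → 1/640 → 1/500 → 1/400 — 3 stops slower (brighter).
Need 3 stops darker from the aperture: f/2.8 → f/3.2 → f/3.5 → f/4 → f/4.5 → f/5 → f/5.6 → f/6.3 → f/7.1 → f/8.

f/8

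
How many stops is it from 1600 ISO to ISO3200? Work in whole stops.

1600 → 3200 — count the steps: 1 stop.

1 stop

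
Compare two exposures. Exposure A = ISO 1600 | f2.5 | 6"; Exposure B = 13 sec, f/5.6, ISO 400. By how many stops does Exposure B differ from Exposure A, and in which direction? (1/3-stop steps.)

3 1/3 stops darker

Aperture: f/2.5 → f/2.8 → f/3.2 → f/3.5 → f/4 → f/4.5 → f/5 → f/5.6 — 2 1/3 stops stopped down (darker).
Shutter speed: 6 → 8 → 10 → 13 — 1 stop slower (brighter).
ISO: 1600 → 1250 → 1000 → 800 → 640 → 500 → 400 — 2 stops lower (darker).
Net: −2 1/3 +1 −2 = −3 1/3 stops.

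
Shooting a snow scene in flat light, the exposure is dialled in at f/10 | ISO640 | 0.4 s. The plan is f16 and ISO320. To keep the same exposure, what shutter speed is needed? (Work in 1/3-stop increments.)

2 s

Aperture: f/10 → f/11 → f/13 → f/14 → f/16 — 1 1/3 stops narrower (darker).
ISO: 640 → 500 → 400 → 320 — 1 stop dropped (darker).
Net change so far: 2 1/3 stops darker. Offset with the shutter speed: 0.4 → 0.5 → 0.6 → 0.8 → 1 → 1.3 → 1.6 → 2.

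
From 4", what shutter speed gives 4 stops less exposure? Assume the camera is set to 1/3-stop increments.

Shutter speed: 4 → 3.2 → 2.5 → 2 → 1.6 → 1.3 → 1 → 0.8 → 0.6 → 0.5 → 0.4 → 0.3 → 1/4 — 4 stops shorter (darker).

1/4s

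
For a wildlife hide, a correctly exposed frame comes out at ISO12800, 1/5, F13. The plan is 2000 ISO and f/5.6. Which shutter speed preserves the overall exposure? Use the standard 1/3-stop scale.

ISO: 12800 → 10000 → 8000 → 6400 → 5000 → 4000 → 3200 → 2500 → 2000 — 2 2/3 stops dropped (darker).
Aperture: f/13 → f/11 → f/10 → f/9 → f/8 → f/7.1 → f/6.3 → f/5.6 — 2 1/3 stops opened up (brighter).
Net change so far: 1/3 stop darker. Offset with the shutter speed: 1/5 → 1/4.

1/4s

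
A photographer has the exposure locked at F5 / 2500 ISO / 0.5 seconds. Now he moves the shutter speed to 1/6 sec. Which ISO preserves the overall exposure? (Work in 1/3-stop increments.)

Shutter speed: 0.5 → 0.4 → 0.3 → 1/4 → 1/5 → 1/6 — 1 2/3 stops faster (darker).
Need 1 2/3 stops brighter from the ISO: 2500 → 3200 → 4000 → 5000 → 6400 → 8000.

ISO 8000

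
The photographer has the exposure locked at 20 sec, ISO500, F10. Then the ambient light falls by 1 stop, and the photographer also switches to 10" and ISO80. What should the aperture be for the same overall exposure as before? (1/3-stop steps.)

Scene light: 1 stop darker.
Shutter speed: 20 → 15 → 13 → 10 — 1 stop shorter (darker).
ISO: 500 → 400 → 320 → 250 → 200 → 160 → 125 → 100 → 80 — 2 2/3 stops dropped (darker).
Net so far: 4 2/3 stops darker. Aperture: f/10 → f/9 → f/8 → f/7.1 → f/6.3 → f/5.6 → f/5 → f/4.5 → f/4 → f/3.5 → f/3.2 → f/2.8 → f/2.5 → f/2.2 → f/2.

f/2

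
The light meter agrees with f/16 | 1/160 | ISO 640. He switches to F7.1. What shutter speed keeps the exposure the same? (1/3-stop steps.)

Aperture: f/16 → f/14 → f/13 → f/11 → f/10 → f/9 → f/8 → f/7.1 — 2 1/3 stops opened up (brighter).
Need 2 1/3 stops darker from the shutter speed: 1/160 → 1/200 → 1/250 → 1/320 → 1/400 → 1/500 → 1/640 → 1/800.

1/800s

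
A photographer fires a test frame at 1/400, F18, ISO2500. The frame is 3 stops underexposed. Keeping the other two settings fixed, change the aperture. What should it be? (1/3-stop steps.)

Underexposed by 3 stops → need 3 stops brighter.
Aperture: f/18 → f/16 → f/14 → f/13 → f/11 → f/10 → f/9 → f/8 → f/7.1 → f/6.3.

f/6.3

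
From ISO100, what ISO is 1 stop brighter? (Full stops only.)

ISO 200

ISO: 100 → 200 — 1 stop higher (brighter).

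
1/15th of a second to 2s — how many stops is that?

5 stops

1/15 → 1/8 → 1/4 → 1/2 → 1 → 2 — count the steps: 5 stops.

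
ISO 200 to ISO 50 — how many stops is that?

2 stops

200 → 100 → 50 — count the steps: 2 stops.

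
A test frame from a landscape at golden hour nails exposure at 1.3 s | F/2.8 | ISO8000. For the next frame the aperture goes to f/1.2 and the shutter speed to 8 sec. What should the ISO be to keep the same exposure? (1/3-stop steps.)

ISO 250

Aperture: f/2.8 → f/2.5 → f/2.2 → f/2 → f/1.8 → f/1.6 → f/1.4 → f/1.2 — 2 1/3 stops opened up (brighter).
Shutter speed: 1.3 → 1.6 → 2 → 2.5 → 3.2 → 4 → 5 → 6 → 8 — 2 2/3 stops longer (brighter).
Net change so far: 5 stops brighter. Offset with the ISO: 8000 → 6400 → 5000 → 4000 → 3200 → 2500 → 2000 → 1600 → 1250 → 1000 → 800 → 640 → 500 → 400 → 320 → 250.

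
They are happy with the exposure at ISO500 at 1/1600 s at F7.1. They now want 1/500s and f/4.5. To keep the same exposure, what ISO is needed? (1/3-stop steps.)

ISO 64

Shutter speed: 1/1600 → 1/1250 → 1/1000 → 1/800 → 1/640 → 1/500 — 1 2/3 stops longer (brighter).
Aperture: f/7.1 → f/6.3 → f/5.6 → f/5 → f/4.5 — 1 1/3 stops larger aperture (brighter).
Net change so far: 3 stops brighter. Offset with the ISO: 500 → 400 → 320 → 250 → 200 → 160 → 125 → 100 → 80 → 64.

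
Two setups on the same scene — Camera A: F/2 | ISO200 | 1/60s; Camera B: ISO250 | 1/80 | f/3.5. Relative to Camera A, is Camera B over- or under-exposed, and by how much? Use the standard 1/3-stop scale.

1 2/3 stops darker

Aperture: f/2 → f/2.2 → f/2.5 → f/2.8 → f/3.2 → f/3.5 — 1 2/3 stops narrower (darker).
Shutter speed: 1/60 → 1/80 — 1/3 stop shorter (darker).
ISO: 200 → 250 — 1/3 stop raised (brighter).
Net: −1 2/3 −1/3 +1/3 = −1 2/3 stops.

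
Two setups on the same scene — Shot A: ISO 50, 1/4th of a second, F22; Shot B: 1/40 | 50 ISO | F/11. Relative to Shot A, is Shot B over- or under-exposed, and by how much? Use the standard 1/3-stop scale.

1 1/3 stops darker

Aperture: f/22 → f/20 → f/18 → f/16 → f/14 → f/13 → f/11 — 2 stops larger aperture (brighter).
Shutter speed: 1/4 → 1/5 → 1/6 → 1/8 → 1/10 → 1/13 → 1/15 → 1/20 → 1/25 → 1/30 → 1/40 — 3 1/3 stops faster (darker).
ISO: unchanged.
Net: +2 −3 1/3 = −1 1/3 stops.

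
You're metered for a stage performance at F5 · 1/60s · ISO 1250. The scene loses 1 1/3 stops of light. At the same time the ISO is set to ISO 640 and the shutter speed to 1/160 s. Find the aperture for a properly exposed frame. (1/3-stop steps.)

Scene light: 1 1/3 stops darker.
ISO: 1250 → 1000 → 800 → 640 — 1 stop dropped (darker).
Shutter speed: 1/60 → 1/80 → 1/100 → 1/125 → 1/160 — 1 1/3 stops faster (darker).
Net so far: 3 2/3 stops darker. Aperture: f/5 → f/4.5 → f/4 → f/3.5 → f/3.2 → f/2.8 → f/2.5 → f/2.2 → f/2 → f/1.8 → f/1.6 → f/1.4.

f/1.4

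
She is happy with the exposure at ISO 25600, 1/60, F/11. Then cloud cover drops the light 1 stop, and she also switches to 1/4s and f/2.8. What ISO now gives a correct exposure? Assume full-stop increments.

Scene light: 1 stop darker.
Shutter speed: 1/60 → 1/30 → 1/15 → 1/8 → 1/4 — 4 stops slower (brighter).
Aperture: f/11 → f/8 → f/5.6 → f/4 → f/2.8 — 4 stops larger aperture (brighter).
Net so far: 7 stops brighter. ISO: 25600 → 12800 → 6400 → 3200 → 1600 → 800 → 400 → 200.

ISO 200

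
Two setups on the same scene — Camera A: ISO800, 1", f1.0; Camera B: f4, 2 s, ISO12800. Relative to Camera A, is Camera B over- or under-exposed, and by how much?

1 stop brighter

Aperture: f/1.0 → f/1.4 → f/2 → f/2.8 → f/4 — 4 stops stopped down (darker).
Shutter speed: 1 → 2 — 1 stop slower (brighter).
ISO: 800 → 1600 → 3200 → 6400 → 12800 — 4 stops higher (brighter).
Net: −4 +1 +4 = +1 stop.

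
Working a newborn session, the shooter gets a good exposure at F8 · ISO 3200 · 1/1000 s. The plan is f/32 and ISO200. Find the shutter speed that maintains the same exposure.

1/4s

Aperture: f/8 → f/11 → f/16 → f/22 → f/32 — 4 stops narrower (darker).
ISO: 3200 → 1600 → 800 → 400 → 200 — 4 stops dropped (darker).
Net change so far: 8 stops darker. Offset with the shutter speed: 1/1000 → 1/500 → 1/250 → 1/125 → 1/60 → 1/30 → 1/15 → 1/8 → 1/4.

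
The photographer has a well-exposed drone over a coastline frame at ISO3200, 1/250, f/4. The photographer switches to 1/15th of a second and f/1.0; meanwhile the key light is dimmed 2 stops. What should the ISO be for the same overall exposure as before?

ISO 50

Scene light: 2 stops darker.
Shutter speed: 1/250 → 1/125 → 1/60 → 1/30 → 1/15 — 4 stops longer (brighter).
Aperture: f/4 → f/2.8 → f/2 → f/1.4 → f/1.0 — 4 stops opened up (brighter).
Net so far: 6 stops brighter. ISO: 3200 → 1600 → 800 → 400 → 200 → 100 → 50.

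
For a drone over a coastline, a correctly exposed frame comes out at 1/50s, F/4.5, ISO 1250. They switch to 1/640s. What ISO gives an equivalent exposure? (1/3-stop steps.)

Shutter speed: 1/50 → 1/60 → 1/80 → 1/100 → 1/125 → 1/160 → 1/200 → 1/250 → 1/320 → 1/400 → 1/500 → 1/640 — 3 2/3 stops faster (darker).
Need 3 2/3 stops brighter from the ISO: 1250 → 1600 → 2000 → 2500 → 3200 → 4000 → 5000 → 6400 → 8000 → 10000 → 12800 → 16000.

ISO 16000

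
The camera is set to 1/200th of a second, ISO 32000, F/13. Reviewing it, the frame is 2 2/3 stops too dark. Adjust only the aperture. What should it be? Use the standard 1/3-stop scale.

f/5

Underexposed by 2 2/3 stops → need 2 2/3 stops brighter.
Aperture: f/13 → f/11 → f/10 → f/9 → f/8 → f/7.1 → f/6.3 → f/5.6 → f/5.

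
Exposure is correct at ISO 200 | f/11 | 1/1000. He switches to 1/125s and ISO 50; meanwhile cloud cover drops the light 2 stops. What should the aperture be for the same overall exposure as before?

Scene light: 2 stops darker.
Shutter speed: 1/1000 → 1/500 → 1/250 → 1/125 — 3 stops slower (brighter).
ISO: 200 → 100 → 50 — 2 stops lower (darker).
Net so far: 1 stop darker. Aperture: f/11 → f/8.

f/8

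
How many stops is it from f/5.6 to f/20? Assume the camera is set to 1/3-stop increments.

f/5.6 → f/6.3 → f/7.1 → f/8 → f/9 → f/10 → f/11 → f/13 → f/14 → f/16 → f/18 → f/20 — count the steps: 11 third-stops = 3 2/3 stops.

3 2/3 stops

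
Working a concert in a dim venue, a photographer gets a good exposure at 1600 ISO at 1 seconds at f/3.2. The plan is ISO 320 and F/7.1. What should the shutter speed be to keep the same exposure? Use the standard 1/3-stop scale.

ISO: 1600 → 1250 → 1000 → 800 → 640 → 500 → 400 → 320 — 2 1/3 stops lower (darker).
Aperture: f/3.2 → f/3.5 → f/4 → f/4.5 → f/5 → f/5.6 → f/6.3 → f/7.1 — 2 1/3 stops smaller aperture (darker).
Net change so far: 4 2/3 stops darker. Offset with the shutter speed: 1 → 1.3 → 1.6 → 2 → 2.5 → 3.2 → 4 → 5 → 6 → 8 → 10 → 13 → 15 → 20 → 25.

25 s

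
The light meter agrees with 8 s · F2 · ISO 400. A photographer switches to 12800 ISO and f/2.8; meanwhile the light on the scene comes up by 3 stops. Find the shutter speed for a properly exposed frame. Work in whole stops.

1/15s

Scene light: 3 stops brighter.
ISO: 400 → 800 → 1600 → 3200 → 6400 → 12800 — 5 stops raised (brighter).
Aperture: f/2 → f/2.8 — 1 stop stopped down (darker).
Net so far: 7 stops brighter. Shutter speed: 8 → 4 → 2 → 1 → 1/2 → 1/4 → 1/8 → 1/15.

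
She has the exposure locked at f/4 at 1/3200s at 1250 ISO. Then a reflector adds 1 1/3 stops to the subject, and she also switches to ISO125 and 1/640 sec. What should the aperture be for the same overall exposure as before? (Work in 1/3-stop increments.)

f/4.5

Scene light: 1 1/3 stops brighter.
ISO: 1250 → 1000 → 800 → 640 → 500 → 400 → 320 → 250 → 200 → 160 → 125 — 3 1/3 stops dropped (darker).
Shutter speed: 1/3200 → 1/2500 → 1/2000 → 1/1600 → 1/1250 → 1/1000 → 1/800 → 1/640 — 2 1/3 stops slower (brighter).
Net so far: 1/3 stop brighter. Aperture: f/4 → f/4.5.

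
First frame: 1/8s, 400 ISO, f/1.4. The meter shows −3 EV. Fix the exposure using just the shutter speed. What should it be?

1 s

Underexposed by 3 stops → need 3 stops brighter.
Shutter speed: 1/8 → 1/4 → 1/2 → 1.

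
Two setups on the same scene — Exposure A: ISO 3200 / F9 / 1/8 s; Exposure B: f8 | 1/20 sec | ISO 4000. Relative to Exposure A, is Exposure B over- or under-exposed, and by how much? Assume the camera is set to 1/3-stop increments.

2/3 stop darker

Aperture: f/9 → f/8 — 1/3 stop opened up (brighter).
Shutter speed: 1/8 → 1/10 → 1/13 → 1/15 → 1/20 — 1 1/3 stops faster (darker).
ISO: 3200 → 4000 — 1/3 stop higher (brighter).
Net: +1/3 −1 1/3 +1/3 = −2/3 stops.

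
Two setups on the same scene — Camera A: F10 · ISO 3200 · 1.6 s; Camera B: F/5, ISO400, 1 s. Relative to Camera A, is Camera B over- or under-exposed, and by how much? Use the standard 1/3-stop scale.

Aperture: f/10 → f/9 → f/8 → f/7.1 → f/6.3 → f/5.6 → f/5 — 2 stops wider (brighter).
Shutter speed: 1.6 → 1.3 → 1 — 2/3 stop faster (darker).
ISO: 3200 → 2500 → 2000 → 1600 → 1250 → 1000 → 800 → 640 → 500 → 400 — 3 stops dropped (darker).
Net: +2 −2/3 −3 = −1 2/3 stops.

1 2/3 stops darker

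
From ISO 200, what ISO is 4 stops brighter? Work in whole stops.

ISO: 200 → 400 → 800 → 1600 → 3200 — 4 stops raised (brighter).

ISO 3200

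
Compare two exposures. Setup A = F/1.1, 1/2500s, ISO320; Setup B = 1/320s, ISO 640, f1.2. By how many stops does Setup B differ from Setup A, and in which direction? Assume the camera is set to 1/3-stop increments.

Aperture: f/1.1 → f/1.2 — 1/3 stop stopped down (darker).
Shutter speed: 1/2500 → 1/2000 → 1/1600 → 1/1250 → 1/1000 → 1/800 → 1/640 → 1/500 → 1/400 → 1/320 — 3 stops slower (brighter).
ISO: 320 → 400 → 500 → 640 — 1 stop raised (brighter).
Net: −1/3 +3 +1 = +3 2/3 stops.

3 2/3 stops brighter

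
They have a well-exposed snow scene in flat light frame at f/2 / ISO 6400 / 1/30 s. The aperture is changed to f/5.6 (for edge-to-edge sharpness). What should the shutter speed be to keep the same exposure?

Aperture: f/2 → f/2.8 → f/4 → f/5.6 — 3 stops narrower (darker).
Need 3 stops brighter from the shutter speed: 1/30 → 1/15 → 1/8 → 1/4.

1/4s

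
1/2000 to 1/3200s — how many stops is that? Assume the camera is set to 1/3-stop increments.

1/2000 → 1/2500 → 1/3200 — count the steps: 2 third-stops = 2/3 stop.

2/3 stop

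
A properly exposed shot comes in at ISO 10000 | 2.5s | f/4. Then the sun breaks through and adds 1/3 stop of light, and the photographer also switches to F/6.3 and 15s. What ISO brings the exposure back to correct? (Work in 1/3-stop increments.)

ISO 3200

Scene light: 1/3 stop brighter.
Aperture: f/4 → f/4.5 → f/5 → f/5.6 → f/6.3 — 1 1/3 stops stopped down (darker).
Shutter speed: 2.5 → 3.2 → 4 → 5 → 6 → 8 → 10 → 13 → 15 — 2 2/3 stops longer (brighter).
Net so far: 1 2/3 stops brighter. ISO: 10000 → 8000 → 6400 → 5000 → 4000 → 3200.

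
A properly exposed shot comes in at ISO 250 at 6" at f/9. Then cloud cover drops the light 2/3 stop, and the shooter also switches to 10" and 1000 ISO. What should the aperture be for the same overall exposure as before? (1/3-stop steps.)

Scene light: 2/3 stop darker.
Shutter speed: 6 → 8 → 10 — 2/3 stop slower (brighter).
ISO: 250 → 320 → 400 → 500 → 640 → 800 → 1000 — 2 stops raised (brighter).
Net so far: 2 stops brighter. Aperture: f/9 → f/10 → f/11 → f/13 → f/14 → f/16 → f/18.

f/18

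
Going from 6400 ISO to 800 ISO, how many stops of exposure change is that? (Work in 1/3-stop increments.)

6400 → 5000 → 4000 → 3200 → 2500 → 2000 → 1600 → 1250 → 1000 → 800 — count the steps: 9 third-stops = 3 stops.

3 stops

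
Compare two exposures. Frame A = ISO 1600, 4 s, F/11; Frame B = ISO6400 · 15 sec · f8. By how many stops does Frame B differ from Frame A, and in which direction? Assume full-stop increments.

5 stops brighter

Aperture: f/11 → f/8 — 1 stop opened up (brighter).
Shutter speed: 4 → 8 → 15 — 2 stops slower (brighter).
ISO: 1600 → 3200 → 6400 — 2 stops raised (brighter).
Net: +1 +2 +2 = +5 stops.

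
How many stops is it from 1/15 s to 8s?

7 stops

1/15 → 1/8 → 1/4 → 1/2 → 1 → 2 → 4 → 8 — count the steps: 7 stops.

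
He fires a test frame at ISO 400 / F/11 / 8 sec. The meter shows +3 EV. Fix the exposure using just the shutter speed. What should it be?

Overexposed by 3 stops → need 3 stops darker.
Shutter speed: 8 → 4 → 2 → 1.

1 s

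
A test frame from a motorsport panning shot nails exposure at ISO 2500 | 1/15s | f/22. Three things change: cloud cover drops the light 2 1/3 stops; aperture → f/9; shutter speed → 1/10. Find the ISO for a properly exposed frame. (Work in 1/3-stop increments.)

ISO 1250

Scene light: 2 1/3 stops darker.
Aperture: f/22 → f/20 → f/18 → f/16 → f/14 → f/13 → f/11 → f/10 → f/9 — 2 2/3 stops larger aperture (brighter).
Shutter speed: 1/15 → 1/13 → 1/10 — 2/3 stop slower (brighter).
Net so far: 1 stop brighter. ISO: 2500 → 2000 → 1600 → 1250.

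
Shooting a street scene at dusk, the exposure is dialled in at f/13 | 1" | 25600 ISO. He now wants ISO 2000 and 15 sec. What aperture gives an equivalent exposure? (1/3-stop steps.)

ISO: 25600 → 20000 → 16000 → 12800 → 10000 → 8000 → 6400 → 5000 → 4000 → 3200 → 2500 → 2000 — 3 2/3 stops dropped (darker).
Shutter speed: 1 → 1.3 → 1.6 → 2 → 2.5 → 3.2 → 4 → 5 → 6 → 8 → 10 → 13 → 15 — 4 stops slower (brighter).
Net change so far: 1/3 stop brighter. Offset with the aperture: f/13 → f/14.

f/14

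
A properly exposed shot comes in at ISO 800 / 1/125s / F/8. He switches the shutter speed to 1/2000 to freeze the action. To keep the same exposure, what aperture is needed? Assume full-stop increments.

Shutter speed: 1/125 → 1/250 → 1/500 → 1/1000 → 1/2000 — 4 stops shorter (darker).
Need 4 stops brighter from the aperture: f/8 → f/5.6 → f/4 → f/2.8 → f/2.

f/2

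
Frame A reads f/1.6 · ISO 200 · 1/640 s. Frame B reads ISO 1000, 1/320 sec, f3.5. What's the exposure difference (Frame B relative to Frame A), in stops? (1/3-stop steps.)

Aperture: f/1.6 → f/1.8 → f/2 → f/2.2 → f/2.5 → f/2.8 → f/3.2 → f/3.5 — 2 1/3 stops stopped down (darker).
Shutter speed: 1/640 → 1/500 → 1/400 → 1/320 — 1 stop slower (brighter).
ISO: 200 → 250 → 320 → 400 → 500 → 640 → 800 → 1000 — 2 1/3 stops higher (brighter).
Net: −2 1/3 +1 +2 1/3 = +1 stop.

1 stop brighter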